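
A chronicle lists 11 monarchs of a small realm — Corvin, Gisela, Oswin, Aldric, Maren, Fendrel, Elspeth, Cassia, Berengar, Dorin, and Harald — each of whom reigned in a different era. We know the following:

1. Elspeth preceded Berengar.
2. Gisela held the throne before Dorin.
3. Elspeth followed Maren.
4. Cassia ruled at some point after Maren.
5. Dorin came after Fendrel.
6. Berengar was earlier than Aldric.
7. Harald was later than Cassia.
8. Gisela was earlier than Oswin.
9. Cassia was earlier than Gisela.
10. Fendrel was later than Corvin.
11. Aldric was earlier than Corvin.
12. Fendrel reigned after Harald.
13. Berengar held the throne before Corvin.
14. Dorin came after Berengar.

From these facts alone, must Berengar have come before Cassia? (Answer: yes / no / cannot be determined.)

No chain of stated constraints runs from Berengar to Cassia, and none runs from Cassia to Berengar either.
So the relative order of Berengar and Cassia is not fixed by the given facts.

cannot be determined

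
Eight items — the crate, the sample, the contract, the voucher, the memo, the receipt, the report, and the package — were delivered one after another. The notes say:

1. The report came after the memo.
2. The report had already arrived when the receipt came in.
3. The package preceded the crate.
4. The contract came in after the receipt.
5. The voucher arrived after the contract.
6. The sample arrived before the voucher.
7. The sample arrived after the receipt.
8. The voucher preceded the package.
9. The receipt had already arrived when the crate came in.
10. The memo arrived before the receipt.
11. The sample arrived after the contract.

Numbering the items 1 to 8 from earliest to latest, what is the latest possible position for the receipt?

The receipt must come before the contract, the crate, the package, the sample, and the voucher — 5 items forced after it.
Everything else can be placed before the receipt in some valid order, so the receipt can sit as late as position 8 − 5 = 3.

3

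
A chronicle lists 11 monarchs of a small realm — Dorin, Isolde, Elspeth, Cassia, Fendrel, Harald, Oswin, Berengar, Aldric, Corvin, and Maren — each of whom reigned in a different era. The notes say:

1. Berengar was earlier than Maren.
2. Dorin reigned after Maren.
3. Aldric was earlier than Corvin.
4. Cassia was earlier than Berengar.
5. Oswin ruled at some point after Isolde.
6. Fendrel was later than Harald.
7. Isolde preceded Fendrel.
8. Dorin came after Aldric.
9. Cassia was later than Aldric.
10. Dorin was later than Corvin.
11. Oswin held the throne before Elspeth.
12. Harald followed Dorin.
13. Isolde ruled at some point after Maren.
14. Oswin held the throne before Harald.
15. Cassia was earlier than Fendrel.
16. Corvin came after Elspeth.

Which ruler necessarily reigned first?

Aldric has a chain of constraints placing them before every other ruler, so Aldric must be first.

Aldric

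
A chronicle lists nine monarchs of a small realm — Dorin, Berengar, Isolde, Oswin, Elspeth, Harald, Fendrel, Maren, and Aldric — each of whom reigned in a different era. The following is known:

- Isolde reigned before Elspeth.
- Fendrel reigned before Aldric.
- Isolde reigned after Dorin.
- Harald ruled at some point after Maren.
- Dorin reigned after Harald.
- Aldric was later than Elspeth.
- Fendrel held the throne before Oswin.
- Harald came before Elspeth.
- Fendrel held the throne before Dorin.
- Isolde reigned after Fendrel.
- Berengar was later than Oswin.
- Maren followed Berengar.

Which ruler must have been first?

Fendrel has a chain of constraints placing them before every other ruler, so Fendrel must be first.

Fendrel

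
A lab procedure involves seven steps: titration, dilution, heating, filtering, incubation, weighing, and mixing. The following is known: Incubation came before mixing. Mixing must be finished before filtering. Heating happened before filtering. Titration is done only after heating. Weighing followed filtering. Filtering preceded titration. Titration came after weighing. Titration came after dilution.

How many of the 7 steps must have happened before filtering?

3

Directly stated before filtering: heating and mixing.
Incubation reaches filtering via incubation → mixing → filtering.
No chain forces titration (or any of the others) ahead of filtering.
That's heating, incubation, and mixing — 3 in all.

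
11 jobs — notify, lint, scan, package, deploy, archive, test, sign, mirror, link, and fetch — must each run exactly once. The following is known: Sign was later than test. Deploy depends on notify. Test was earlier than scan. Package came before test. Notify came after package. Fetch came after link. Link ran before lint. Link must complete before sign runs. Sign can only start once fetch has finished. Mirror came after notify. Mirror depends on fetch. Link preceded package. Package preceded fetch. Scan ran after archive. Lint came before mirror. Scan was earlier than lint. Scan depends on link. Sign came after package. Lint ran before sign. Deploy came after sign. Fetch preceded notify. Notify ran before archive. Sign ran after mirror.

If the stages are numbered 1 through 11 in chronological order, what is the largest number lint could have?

8

Lint must come before deploy, mirror, and sign — 3 stages forced after it.
Everything else can be placed before lint in some valid order, so lint can sit as late as position 11 − 3 = 8.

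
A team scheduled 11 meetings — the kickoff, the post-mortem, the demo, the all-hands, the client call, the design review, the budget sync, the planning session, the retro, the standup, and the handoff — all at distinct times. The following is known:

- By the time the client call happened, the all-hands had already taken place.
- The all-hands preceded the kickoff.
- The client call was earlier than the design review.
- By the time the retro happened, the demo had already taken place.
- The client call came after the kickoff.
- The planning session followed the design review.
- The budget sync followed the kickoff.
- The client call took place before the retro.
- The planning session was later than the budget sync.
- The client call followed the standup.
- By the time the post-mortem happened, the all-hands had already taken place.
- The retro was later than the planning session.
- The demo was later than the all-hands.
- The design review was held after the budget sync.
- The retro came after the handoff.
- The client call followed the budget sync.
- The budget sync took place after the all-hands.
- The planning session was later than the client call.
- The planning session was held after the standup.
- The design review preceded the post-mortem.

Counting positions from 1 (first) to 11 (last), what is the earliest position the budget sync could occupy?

The all-hands and the kickoff must both come before the budget sync — 2 forced predecessors.
Nothing else is forced ahead of the budget sync, so its earliest slot is position 2 + 1 = 3.

3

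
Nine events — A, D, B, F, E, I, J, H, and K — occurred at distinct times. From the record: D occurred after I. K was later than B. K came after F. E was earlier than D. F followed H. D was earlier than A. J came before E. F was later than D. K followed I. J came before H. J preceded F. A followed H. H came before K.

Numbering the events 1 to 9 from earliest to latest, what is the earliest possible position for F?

6

D, E, H, I, and J must all come before F — 5 forced predecessors.
Nothing else is forced ahead of F, so its earliest slot is position 5 + 1 = 6.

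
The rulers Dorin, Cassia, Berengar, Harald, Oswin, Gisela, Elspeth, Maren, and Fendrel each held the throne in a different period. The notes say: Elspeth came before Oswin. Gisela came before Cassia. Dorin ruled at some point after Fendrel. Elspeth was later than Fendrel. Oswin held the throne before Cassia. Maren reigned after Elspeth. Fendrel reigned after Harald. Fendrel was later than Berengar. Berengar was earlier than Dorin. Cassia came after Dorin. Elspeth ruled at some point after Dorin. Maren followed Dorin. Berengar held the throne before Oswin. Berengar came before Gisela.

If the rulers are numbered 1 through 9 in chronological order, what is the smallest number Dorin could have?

Berengar, Fendrel, and Harald must all come before Dorin — 3 forced predecessors.
Nothing else is forced ahead of Dorin, so their earliest slot is position 3 + 1 = 4.

4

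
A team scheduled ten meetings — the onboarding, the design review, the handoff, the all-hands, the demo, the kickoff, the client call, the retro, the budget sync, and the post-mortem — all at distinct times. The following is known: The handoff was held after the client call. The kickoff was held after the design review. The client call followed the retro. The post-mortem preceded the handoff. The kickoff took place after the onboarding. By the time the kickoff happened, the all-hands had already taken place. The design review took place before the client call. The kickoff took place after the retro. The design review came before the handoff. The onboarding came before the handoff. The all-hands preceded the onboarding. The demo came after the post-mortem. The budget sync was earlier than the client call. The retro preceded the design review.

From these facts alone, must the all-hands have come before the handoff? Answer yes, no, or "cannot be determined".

Chain the constraints: the all-hands → the onboarding → the handoff. Each link is directly stated, so the all-hands comes before the handoff.

yes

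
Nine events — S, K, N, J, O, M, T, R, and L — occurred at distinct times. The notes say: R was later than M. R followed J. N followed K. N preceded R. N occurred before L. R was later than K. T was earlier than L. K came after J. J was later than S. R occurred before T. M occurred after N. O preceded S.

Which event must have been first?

O has a chain of constraints placing it before every other event, so O must be first.

O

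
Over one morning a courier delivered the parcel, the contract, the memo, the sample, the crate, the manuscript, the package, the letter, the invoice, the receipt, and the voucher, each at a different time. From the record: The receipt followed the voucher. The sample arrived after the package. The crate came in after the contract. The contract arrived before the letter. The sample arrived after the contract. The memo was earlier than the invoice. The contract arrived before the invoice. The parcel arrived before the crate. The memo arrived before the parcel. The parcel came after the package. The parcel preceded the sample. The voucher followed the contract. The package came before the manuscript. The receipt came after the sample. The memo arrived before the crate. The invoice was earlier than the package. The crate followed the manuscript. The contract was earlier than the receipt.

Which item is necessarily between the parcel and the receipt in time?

Tracing the constraints gives the parcel → the sample → the receipt, so the sample sits after the parcel and before the receipt.
No other item is forced both after the parcel and before the receipt.

the sample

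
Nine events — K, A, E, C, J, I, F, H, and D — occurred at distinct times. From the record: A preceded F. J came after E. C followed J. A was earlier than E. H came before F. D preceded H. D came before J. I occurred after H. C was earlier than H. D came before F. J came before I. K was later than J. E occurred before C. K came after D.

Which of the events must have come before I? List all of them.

Directly stated before I: H and J.
A reaches I via A → E → J → I.
C reaches I via C → H → I.
D reaches I via D → J → I.
Likewise E reaches I by chaining the stated constraints.
No chain forces F (or any of the others) ahead of I.

A, C, D, E, H, J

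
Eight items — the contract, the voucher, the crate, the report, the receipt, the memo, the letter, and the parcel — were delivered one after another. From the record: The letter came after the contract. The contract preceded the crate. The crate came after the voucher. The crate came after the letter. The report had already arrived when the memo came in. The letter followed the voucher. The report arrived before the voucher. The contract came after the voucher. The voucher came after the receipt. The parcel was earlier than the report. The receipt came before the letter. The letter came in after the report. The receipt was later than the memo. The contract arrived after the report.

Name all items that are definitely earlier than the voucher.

Directly stated before the voucher: the receipt and the report.
The memo reaches the voucher via the memo → the receipt → the voucher.
The parcel reaches the voucher via the parcel → the report → the voucher.

the memo, the parcel, the receipt, the report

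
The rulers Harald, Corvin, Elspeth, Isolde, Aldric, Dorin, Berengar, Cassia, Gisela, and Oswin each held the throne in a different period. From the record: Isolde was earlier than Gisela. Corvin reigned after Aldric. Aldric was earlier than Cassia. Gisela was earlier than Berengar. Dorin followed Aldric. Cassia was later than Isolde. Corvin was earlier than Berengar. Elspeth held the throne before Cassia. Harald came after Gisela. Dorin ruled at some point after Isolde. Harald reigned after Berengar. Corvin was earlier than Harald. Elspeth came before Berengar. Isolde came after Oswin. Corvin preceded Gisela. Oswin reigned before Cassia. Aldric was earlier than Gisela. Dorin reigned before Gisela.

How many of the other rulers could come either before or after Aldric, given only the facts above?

3

Forced after Aldric: Berengar, Cassia, Corvin, Dorin, Gisela, and Harald.
That leaves Elspeth, Isolde, and Oswin with no forced order relative to Aldric — 3.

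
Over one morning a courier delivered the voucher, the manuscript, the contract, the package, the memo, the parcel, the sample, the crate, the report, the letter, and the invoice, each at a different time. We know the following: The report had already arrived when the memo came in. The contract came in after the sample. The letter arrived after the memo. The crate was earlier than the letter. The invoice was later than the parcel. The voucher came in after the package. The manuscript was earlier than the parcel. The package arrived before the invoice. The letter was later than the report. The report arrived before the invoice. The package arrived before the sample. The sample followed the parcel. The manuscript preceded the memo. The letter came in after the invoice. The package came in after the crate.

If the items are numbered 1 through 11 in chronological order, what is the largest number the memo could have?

10

The memo must come before the letter — 1 item forced after it.
Everything else can be placed before the memo in some valid order, so the memo can sit as late as position 11 − 1 = 10.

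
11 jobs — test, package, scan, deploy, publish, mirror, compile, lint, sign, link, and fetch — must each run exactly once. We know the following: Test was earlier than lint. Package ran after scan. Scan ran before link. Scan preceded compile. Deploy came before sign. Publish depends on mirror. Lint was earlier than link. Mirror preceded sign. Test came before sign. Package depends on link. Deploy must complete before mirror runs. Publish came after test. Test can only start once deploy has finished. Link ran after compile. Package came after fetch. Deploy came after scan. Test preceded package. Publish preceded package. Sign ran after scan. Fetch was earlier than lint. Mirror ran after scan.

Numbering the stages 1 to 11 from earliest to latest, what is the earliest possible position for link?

7

Compile, deploy, fetch, lint, scan, and test must all come before link — 6 forced predecessors.
Nothing else is forced ahead of link, so its earliest slot is position 6 + 1 = 7.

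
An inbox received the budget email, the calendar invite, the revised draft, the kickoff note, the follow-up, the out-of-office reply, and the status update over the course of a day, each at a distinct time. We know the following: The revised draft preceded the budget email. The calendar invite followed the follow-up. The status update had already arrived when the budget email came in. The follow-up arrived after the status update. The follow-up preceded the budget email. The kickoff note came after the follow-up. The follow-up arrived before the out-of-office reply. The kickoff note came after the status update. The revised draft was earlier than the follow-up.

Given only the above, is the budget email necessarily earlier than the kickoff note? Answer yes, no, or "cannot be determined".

cannot be determined

No chain of stated constraints runs from the budget email to the kickoff note, and none runs from the kickoff note to the budget email either.
So the relative order of the budget email and the kickoff note is not fixed by the given facts.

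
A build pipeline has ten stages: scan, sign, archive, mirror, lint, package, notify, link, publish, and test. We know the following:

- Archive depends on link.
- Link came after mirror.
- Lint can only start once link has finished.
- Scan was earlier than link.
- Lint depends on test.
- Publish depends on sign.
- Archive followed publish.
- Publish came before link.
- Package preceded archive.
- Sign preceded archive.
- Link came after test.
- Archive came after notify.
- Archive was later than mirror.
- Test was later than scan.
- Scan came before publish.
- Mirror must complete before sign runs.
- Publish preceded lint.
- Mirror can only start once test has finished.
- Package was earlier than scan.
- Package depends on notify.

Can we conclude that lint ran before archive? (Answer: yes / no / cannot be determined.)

cannot be determined

No chain of stated constraints runs from lint to archive, and none runs from archive to lint either.
So the relative order of lint and archive is not fixed by the given facts.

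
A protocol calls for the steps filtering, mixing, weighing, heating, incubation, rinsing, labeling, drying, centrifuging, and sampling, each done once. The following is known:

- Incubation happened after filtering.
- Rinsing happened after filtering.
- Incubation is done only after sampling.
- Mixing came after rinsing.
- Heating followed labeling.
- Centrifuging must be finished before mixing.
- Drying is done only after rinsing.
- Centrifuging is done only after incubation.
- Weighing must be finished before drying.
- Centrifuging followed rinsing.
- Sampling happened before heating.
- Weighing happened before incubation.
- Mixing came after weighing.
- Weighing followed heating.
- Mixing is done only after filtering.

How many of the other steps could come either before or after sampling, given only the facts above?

3

Forced after sampling: centrifuging, drying, heating, incubation, mixing, and weighing.
That leaves filtering, labeling, and rinsing with no forced order relative to sampling — 3.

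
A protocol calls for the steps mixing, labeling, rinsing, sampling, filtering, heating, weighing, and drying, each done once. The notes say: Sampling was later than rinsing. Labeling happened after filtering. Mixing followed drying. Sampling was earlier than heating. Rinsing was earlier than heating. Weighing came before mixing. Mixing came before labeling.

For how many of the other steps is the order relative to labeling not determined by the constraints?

3

Forced before labeling: drying, filtering, mixing, and weighing.
That leaves heating, rinsing, and sampling with no forced order relative to labeling — 3.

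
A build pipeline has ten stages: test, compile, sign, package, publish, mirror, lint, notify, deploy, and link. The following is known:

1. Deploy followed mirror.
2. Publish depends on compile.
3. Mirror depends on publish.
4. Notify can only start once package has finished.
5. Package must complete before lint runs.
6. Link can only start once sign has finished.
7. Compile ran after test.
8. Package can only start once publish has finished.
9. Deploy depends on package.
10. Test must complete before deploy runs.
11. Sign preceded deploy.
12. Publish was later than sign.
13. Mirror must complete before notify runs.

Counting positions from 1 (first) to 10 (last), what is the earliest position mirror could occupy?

Compile, publish, sign, and test must all come before mirror — 4 forced predecessors.
Nothing else is forced ahead of mirror, so its earliest slot is position 4 + 1 = 5.

5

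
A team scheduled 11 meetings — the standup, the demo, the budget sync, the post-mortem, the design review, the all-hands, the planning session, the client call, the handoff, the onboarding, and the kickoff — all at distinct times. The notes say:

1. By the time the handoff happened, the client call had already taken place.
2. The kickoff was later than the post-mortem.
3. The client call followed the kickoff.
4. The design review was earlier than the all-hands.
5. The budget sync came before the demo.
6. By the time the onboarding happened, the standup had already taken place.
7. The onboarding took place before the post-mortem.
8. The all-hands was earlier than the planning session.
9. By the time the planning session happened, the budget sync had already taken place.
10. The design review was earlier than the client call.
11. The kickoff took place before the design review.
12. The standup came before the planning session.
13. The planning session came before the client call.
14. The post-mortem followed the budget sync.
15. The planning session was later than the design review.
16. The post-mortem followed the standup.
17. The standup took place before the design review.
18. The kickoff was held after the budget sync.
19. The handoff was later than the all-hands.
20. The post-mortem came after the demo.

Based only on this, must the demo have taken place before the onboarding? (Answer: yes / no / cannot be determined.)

No chain of stated constraints runs from the demo to the onboarding, and none runs from the onboarding to the demo either.
So the relative order of the demo and the onboarding is not fixed by the given facts.

cannot be determined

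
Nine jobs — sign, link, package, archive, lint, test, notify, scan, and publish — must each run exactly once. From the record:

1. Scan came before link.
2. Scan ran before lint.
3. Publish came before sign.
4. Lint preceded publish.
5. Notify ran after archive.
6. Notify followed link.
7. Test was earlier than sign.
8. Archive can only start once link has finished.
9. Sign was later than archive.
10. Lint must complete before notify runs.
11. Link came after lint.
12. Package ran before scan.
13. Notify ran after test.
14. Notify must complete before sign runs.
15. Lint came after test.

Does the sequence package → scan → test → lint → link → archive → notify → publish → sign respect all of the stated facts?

Check each stated constraint against the proposed order — e.g. test is ahead of notify; test is ahead of sign. Every pair is in the required order; nothing is violated.

yes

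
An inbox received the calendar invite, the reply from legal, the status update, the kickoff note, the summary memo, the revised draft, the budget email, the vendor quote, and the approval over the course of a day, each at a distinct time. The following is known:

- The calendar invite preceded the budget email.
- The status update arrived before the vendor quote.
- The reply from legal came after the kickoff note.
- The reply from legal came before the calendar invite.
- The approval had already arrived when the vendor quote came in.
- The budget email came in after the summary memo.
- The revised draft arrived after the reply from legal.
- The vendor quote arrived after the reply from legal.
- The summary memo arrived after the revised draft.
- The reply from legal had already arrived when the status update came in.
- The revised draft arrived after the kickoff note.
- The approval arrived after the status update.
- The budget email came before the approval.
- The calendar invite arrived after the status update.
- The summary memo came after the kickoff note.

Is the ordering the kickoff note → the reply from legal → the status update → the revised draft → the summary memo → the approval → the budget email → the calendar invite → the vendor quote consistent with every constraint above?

The constraints require the calendar invite before the budget email, but in the proposed sequence the budget email appears ahead of the calendar invite. That one violation is enough.

no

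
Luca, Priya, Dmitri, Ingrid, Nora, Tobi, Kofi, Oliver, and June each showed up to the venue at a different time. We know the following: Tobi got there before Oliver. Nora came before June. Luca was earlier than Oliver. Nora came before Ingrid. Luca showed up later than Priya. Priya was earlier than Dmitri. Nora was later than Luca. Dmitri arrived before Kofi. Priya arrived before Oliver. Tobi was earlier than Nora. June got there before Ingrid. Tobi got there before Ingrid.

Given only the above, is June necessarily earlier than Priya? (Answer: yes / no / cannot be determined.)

Tracing the constraints gives Priya → Luca → Nora → June, so Priya must come before June.
That means June cannot be before Priya.

no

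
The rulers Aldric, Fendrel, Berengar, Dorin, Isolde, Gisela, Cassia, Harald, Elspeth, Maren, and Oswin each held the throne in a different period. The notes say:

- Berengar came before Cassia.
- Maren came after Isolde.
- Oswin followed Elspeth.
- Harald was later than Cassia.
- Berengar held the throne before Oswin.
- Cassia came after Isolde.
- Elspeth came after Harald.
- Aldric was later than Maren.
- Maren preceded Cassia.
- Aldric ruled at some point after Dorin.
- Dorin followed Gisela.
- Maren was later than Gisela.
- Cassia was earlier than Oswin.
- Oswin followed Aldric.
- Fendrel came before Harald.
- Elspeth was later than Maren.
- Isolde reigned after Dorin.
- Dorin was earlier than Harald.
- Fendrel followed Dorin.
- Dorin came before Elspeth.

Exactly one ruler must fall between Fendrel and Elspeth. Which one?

Tracing the constraints gives Fendrel → Harald → Elspeth, so Harald sits after Fendrel and before Elspeth.
No other ruler is forced both after Fendrel and before Elspeth.

Harald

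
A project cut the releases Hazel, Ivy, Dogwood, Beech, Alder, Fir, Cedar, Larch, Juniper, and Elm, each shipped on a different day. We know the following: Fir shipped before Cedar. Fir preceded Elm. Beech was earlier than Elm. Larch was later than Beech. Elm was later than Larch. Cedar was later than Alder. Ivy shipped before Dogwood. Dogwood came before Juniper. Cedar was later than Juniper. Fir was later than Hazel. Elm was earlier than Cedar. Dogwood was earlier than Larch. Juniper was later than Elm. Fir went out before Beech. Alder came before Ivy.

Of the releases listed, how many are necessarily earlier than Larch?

Directly stated before Larch: Beech and Dogwood.
Alder reaches Larch via Alder → Ivy → Dogwood → Larch.
Fir reaches Larch via Fir → Beech → Larch.
Hazel reaches Larch via Hazel → Fir → Beech → Larch.
Likewise Ivy reaches Larch by chaining the stated constraints.
No chain forces Cedar (or any of the others) ahead of Larch.
That's Alder, Beech, Dogwood, Fir, Hazel, and Ivy — 6 in all.

6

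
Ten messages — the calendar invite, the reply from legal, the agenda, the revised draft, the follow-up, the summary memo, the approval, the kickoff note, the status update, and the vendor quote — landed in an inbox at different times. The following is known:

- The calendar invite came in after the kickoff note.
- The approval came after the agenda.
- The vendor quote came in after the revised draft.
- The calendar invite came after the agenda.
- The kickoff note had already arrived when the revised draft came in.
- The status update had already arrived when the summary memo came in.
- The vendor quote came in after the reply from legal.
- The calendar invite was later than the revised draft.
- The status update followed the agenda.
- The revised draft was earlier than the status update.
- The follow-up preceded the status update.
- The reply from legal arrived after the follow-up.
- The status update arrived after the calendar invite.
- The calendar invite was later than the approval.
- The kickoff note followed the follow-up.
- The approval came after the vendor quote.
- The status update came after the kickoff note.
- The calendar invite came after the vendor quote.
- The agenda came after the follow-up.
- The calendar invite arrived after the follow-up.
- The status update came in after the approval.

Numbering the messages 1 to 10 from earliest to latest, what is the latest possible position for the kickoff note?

The kickoff note must come before the approval, the calendar invite, the revised draft, the status update, the summary memo, and the vendor quote — 6 messages forced after it.
Everything else can be placed before the kickoff note in some valid order, so the kickoff note can sit as late as position 10 − 6 = 4.

4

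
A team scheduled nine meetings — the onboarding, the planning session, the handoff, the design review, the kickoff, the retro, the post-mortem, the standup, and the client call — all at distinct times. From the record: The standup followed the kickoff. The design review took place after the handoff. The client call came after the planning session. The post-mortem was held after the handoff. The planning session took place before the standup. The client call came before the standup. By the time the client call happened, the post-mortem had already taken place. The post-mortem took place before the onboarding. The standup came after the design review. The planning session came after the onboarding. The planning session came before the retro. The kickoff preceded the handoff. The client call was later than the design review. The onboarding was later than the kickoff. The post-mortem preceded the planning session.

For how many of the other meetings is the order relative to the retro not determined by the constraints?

Forced before the retro: the handoff, the kickoff, the onboarding, the planning session, and the post-mortem.
That leaves the client call, the design review, and the standup with no forced order relative to the retro — 3.

3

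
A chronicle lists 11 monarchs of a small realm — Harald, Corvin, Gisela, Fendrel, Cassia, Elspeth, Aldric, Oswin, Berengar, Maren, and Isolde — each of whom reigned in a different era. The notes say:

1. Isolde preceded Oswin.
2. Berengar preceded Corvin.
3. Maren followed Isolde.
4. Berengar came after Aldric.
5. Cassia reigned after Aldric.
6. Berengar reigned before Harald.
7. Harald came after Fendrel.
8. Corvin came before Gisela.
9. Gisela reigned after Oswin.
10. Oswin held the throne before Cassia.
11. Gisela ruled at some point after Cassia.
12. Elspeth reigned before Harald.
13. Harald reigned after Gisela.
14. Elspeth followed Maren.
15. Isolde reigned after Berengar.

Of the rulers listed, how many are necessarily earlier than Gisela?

Directly stated before Gisela: Cassia, Corvin, and Oswin.
Aldric reaches Gisela via Aldric → Cassia → Gisela.
Berengar reaches Gisela via Berengar → Corvin → Gisela.
Isolde reaches Gisela via Isolde → Oswin → Gisela.
No chain forces Maren (or any of the others) ahead of Gisela.
That's Aldric, Berengar, Cassia, Corvin, Isolde, and Oswin — 6 in all.

6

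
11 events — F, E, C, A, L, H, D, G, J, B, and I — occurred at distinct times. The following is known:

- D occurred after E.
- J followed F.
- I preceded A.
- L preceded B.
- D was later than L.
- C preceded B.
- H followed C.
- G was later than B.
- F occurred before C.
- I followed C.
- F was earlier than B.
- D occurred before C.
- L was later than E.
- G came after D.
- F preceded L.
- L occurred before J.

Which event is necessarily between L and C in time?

D

Tracing the constraints gives L → D → C, so D sits after L and before C.
No other event is forced both after L and before C.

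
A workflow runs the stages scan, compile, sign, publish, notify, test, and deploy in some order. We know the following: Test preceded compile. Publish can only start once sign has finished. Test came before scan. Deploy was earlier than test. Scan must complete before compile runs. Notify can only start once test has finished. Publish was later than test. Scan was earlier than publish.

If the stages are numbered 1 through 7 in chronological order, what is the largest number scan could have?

5

Scan must come before compile and publish — 2 stages forced after it.
Everything else can be placed before scan in some valid order, so scan can sit as late as position 7 − 2 = 5.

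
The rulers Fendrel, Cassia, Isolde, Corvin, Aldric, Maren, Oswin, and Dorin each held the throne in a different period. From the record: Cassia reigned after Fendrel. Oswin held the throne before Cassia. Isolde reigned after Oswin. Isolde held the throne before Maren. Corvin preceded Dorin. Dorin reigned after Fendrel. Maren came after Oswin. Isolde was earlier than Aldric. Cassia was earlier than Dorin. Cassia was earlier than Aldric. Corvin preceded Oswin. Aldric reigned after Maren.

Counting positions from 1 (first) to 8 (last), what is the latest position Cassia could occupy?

6

Cassia must come before Aldric and Dorin — 2 rulers forced after them.
Everything else can be placed before Cassia in some valid order, so Cassia can sit as late as position 8 − 2 = 6.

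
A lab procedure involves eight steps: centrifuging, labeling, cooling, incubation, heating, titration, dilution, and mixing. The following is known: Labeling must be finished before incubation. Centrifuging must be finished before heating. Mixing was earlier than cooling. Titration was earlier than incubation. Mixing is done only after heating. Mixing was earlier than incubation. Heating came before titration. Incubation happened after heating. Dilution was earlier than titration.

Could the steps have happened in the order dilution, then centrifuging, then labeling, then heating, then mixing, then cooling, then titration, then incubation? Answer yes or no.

yes

Check each stated constraint against the proposed order — e.g. labeling is ahead of incubation; dilution is ahead of titration. Every pair is in the required order; nothing is violated.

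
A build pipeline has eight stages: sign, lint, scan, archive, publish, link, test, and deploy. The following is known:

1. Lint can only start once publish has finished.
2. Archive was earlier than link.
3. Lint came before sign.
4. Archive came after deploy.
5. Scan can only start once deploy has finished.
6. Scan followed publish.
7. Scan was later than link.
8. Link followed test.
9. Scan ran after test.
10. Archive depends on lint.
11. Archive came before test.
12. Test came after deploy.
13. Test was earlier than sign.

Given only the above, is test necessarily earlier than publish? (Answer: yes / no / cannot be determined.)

Tracing the constraints gives publish → lint → archive → test, so publish must come before test.
That means test cannot be before publish.

no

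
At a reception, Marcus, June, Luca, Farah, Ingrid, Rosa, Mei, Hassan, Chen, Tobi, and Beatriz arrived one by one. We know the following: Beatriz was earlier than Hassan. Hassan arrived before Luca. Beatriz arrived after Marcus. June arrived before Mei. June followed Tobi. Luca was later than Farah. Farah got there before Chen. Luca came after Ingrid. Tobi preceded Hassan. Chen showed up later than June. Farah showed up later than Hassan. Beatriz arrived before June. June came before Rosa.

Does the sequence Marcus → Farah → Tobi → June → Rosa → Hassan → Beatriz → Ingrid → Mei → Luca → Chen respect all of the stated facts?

no

The constraints require Hassan before Farah, but in the proposed sequence Farah appears ahead of Hassan. That one violation is enough.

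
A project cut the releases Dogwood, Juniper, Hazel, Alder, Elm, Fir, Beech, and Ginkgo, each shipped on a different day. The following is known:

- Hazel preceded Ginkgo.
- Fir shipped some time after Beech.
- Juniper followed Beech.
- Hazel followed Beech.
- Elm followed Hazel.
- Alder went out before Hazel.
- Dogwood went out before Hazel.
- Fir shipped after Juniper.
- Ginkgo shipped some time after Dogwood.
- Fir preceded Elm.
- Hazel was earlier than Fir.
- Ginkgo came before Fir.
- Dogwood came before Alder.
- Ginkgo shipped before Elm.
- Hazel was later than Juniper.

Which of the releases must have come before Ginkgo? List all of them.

Alder, Beech, Dogwood, Hazel, Juniper

Directly stated before Ginkgo: Dogwood and Hazel.
Alder reaches Ginkgo via Alder → Hazel → Ginkgo.
Beech reaches Ginkgo via Beech → Hazel → Ginkgo.
Juniper reaches Ginkgo via Juniper → Hazel → Ginkgo.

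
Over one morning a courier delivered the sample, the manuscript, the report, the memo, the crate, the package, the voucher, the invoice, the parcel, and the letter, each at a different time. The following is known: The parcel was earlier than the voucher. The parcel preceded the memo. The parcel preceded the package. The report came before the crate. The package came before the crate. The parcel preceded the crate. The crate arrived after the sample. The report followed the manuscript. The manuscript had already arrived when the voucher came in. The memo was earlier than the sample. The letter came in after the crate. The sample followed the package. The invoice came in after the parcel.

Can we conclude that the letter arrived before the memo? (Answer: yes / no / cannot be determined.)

Tracing the constraints gives the memo → the sample → the crate → the letter, so the memo must come before the letter.
That means the letter cannot be before the memo.

no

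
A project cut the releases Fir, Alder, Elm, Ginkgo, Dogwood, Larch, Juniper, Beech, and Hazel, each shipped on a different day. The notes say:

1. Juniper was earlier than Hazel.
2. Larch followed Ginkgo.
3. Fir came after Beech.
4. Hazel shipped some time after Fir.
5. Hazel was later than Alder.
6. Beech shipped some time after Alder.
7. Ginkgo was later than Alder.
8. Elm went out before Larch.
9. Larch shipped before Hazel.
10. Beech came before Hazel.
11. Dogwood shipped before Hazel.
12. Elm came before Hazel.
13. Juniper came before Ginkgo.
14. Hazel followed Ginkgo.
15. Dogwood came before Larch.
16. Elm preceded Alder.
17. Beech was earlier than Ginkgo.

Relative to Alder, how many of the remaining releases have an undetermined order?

Forced before Alder: Elm; forced after Alder: Beech, Fir, Ginkgo, Hazel, and Larch.
That leaves Dogwood and Juniper with no forced order relative to Alder — 2.

2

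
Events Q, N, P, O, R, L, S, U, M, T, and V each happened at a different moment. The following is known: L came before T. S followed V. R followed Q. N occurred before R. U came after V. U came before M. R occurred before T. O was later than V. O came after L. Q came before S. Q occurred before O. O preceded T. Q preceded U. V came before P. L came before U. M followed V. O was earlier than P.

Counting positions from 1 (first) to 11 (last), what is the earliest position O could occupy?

4

L, Q, and V must all come before O — 3 forced predecessors.
Nothing else is forced ahead of O, so its earliest slot is position 3 + 1 = 4.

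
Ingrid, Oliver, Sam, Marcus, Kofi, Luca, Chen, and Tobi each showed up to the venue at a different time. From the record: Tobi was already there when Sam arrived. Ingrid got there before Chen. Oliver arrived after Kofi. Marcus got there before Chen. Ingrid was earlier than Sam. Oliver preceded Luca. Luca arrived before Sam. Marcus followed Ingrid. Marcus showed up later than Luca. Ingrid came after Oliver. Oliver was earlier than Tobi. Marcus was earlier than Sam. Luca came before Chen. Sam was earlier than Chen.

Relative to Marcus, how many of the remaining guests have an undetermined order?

1

Forced before Marcus: Ingrid, Kofi, Luca, and Oliver; forced after Marcus: Chen and Sam.
That leaves Tobi with no forced order relative to Marcus — 1.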